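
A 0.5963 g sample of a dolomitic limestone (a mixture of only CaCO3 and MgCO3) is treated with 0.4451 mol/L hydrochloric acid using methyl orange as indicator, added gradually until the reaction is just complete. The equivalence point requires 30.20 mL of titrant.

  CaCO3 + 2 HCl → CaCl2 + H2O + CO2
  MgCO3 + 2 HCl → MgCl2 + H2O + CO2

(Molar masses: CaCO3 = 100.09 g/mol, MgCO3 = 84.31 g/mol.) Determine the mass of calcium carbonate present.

0.1881 g

n(HCl) = 0.03020 × 0.4451 = 0.01344 mol
Let x = n(CaCO3), y = n(MgCO3).
Titrant: 2x + 2y = 0.01344;  mass: 100.09x + 84.31y = 0.5963
Solving, x = 1.879 × 10^-3 mol, y = 4.842 × 10^-3 mol
mass of CaCO3 = 1.879 × 10^-3 × 100.09 = 0.1881 g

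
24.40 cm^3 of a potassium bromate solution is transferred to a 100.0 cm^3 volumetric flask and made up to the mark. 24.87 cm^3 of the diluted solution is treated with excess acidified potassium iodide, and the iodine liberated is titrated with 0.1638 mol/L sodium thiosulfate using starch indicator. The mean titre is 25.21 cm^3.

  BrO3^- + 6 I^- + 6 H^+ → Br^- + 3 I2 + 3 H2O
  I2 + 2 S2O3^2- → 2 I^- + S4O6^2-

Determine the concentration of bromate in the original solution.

n(S2O3^2-) = 0.02521 × 0.1638 = 4.129 × 10^-3 mol
n(I2) = n(S2O3^2-)/2 = 2.065 × 10^-3 mol
From the 1:3 ratio, n(BrO3^-) in the aliquot = 1/3 × 2.065 × 10^-3 = 6.882 × 10^-4 mol
[BrO3^-]_dilute = 6.882 × 10^-4 / 0.02487 = 0.02767 mol/L
[BrO3^-]_original = 0.02767 × 100.0/24.40 = 0.1134 mol/L

0.1134 mol/L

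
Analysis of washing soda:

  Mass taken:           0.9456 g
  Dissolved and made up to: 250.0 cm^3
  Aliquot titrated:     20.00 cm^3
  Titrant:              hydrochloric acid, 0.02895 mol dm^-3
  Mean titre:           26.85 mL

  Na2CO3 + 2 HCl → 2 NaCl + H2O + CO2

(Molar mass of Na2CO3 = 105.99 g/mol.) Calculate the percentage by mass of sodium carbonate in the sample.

n(HCl) per titration = 0.02685 × 0.02895 = 7.773 × 10^-4 mol
From the 1:2 ratio, n(Na2CO3) in each aliquot = 1/2 × 7.773 × 10^-4 = 3.887 × 10^-4 mol
n(Na2CO3) in the whole flask = 3.887 × 10^-4 × 250.0/20.00 = 4.858 × 10^-3 mol
mass of Na2CO3 = 4.858 × 10^-3 × 105.99 = 0.5149 g
% Na2CO3 = 0.5149 / 0.9456 × 100 = 54.45 %

54.45 %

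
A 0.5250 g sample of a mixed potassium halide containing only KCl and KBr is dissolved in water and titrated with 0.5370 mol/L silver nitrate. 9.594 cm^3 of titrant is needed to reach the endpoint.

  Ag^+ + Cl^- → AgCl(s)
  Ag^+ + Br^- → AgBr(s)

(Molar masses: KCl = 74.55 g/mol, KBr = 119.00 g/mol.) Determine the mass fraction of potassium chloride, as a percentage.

28.14 %

n(AgNO3) = 0.009594 × 0.5370 = 5.152 × 10^-3 mol
Let x = n(KCl), y = n(KBr).
Titrant: 1x + 1y = 5.152 × 10^-3;  mass: 74.55x + 119.00y = 0.5250
Solving, x = 1.982 × 10^-3 mol, y = 3.170 × 10^-3 mol
mass of KCl = 1.982 × 10^-3 × 74.55 = 0.1477 g
% KCl = 0.1477 / 0.5250 × 100 = 28.14 %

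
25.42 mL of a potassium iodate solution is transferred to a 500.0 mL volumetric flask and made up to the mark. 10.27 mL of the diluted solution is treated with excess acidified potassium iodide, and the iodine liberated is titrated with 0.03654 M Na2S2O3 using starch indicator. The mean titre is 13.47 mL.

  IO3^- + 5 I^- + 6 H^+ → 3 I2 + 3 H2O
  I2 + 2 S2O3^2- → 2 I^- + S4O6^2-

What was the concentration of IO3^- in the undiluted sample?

0.1571 M

n(S2O3^2-) = 0.01347 × 0.03654 = 4.922 × 10^-4 mol
n(I2) = n(S2O3^2-)/2 = 2.461 × 10^-4 mol
From the 1:3 ratio, n(IO3^-) in the aliquot = 1/3 × 2.461 × 10^-4 = 8.203 × 10^-5 mol
[IO3^-]_dilute = 8.203 × 10^-5 / 0.01027 = 0.007988 mol/L
[IO3^-]_original = 0.007988 × 500.0/25.42 = 0.1571 mol/L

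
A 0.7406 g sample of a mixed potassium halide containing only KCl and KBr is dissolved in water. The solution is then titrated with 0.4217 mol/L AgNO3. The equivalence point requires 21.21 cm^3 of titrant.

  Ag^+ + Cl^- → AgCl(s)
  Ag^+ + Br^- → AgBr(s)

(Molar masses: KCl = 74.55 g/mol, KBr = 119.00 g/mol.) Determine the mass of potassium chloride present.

0.5430 g

n(AgNO3) = 0.02121 × 0.4217 = 8.944 × 10^-3 mol
Let x = n(KCl), y = n(KBr).
Titrant: 1x + 1y = 8.944 × 10^-3;  mass: 74.55x + 119.00y = 0.7406
Solving, x = 7.284 × 10^-3 mol, y = 1.660 × 10^-3 mol
mass of KCl = 7.284 × 10^-3 × 74.55 = 0.5430 g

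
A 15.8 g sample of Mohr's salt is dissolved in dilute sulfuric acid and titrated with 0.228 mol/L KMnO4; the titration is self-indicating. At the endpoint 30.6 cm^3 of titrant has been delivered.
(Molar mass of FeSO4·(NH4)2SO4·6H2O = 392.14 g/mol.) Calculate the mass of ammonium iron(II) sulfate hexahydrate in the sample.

13.7 g

MnO4^- + 5 Fe^2+ + 8 H^+ → Mn^2+ + 5 Fe^3+ + 4 H2O
n(KMnO4) = 0.0306 L × 0.228 mol/L = 6.98 × 10^-3 mol
From the 5:1 ratio, n(FeSO4·(NH4)2SO4·6H2O) = 5/1 × 6.98 × 10^-3 = 0.0349 mol
mass of FeSO4·(NH4)2SO4·6H2O = 0.0349 × 392.14 g/mol = 13.7 g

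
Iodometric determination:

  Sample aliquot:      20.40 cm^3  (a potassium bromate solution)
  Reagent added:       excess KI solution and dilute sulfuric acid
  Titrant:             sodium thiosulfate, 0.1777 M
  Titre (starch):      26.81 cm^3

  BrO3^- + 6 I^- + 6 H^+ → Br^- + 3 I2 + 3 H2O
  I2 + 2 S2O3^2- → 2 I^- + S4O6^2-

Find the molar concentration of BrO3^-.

0.03892 M

n(S2O3^2-) = 0.02681 × 0.1777 = 4.764 × 10^-3 mol
n(I2) = n(S2O3^2-)/2 = 2.382 × 10^-3 mol
From the 1:3 ratio, n(BrO3^-) in the aliquot = 1/3 × 2.382 × 10^-3 = 7.940 × 10^-4 mol
[BrO3^-] = 7.940 × 10^-4 / 0.02040 = 0.03892 mol/L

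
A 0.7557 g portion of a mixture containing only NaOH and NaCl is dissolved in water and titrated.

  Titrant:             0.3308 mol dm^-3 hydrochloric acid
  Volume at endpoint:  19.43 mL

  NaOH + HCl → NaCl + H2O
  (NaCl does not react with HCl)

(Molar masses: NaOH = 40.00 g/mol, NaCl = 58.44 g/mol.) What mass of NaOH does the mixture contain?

0.2571 g

n(HCl) = 0.01943 × 0.3308 = 6.427 × 10^-3 mol
Let x = n(NaOH), y = n(NaCl).
Titrant: 1x = 6.427 × 10^-3;  mass: 40.00x + 58.44y = 0.7557
Solving, x = 6.427 × 10^-3 mol, y = 8.532 × 10^-3 mol
mass of NaOH = 6.427 × 10^-3 × 40.00 = 0.2571 g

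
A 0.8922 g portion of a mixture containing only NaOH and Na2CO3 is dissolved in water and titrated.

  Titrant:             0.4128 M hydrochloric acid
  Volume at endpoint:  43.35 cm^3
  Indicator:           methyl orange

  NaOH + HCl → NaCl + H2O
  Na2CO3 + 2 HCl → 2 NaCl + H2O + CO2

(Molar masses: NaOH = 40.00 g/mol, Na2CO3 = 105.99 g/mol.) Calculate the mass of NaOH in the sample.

0.1728 g

n(HCl) = 0.04335 × 0.4128 = 0.01789 mol
Let x = n(NaOH), y = n(Na2CO3).
Titrant: 1x + 2y = 0.01789;  mass: 40.00x + 105.99y = 0.8922
Solving, x = 4.320 × 10^-3 mol, y = 6.787 × 10^-3 mol
mass of NaOH = 4.320 × 10^-3 × 40.00 = 0.1728 g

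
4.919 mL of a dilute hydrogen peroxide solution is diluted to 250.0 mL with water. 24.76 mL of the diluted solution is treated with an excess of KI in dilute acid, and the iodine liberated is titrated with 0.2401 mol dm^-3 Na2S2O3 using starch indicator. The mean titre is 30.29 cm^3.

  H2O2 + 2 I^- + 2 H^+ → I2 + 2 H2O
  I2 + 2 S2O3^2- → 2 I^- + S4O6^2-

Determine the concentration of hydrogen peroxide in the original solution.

n(S2O3^2-) = 0.03029 × 0.2401 = 7.273 × 10^-3 mol
n(I2) = n(S2O3^2-)/2 = 3.636 × 10^-3 mol
n(H2O2) in the aliquot = 3.636 × 10^-3 mol (1:1 ratio)
[H2O2]_dilute = 3.636 × 10^-3 / 0.02476 = 0.1469 mol/L
[H2O2]_original = 0.1469 × 250.0/4.919 = 7.464 mol/L

7.464 mol/L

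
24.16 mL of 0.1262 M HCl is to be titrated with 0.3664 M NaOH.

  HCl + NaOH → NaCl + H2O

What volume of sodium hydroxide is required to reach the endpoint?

n(HCl) = 0.02416 L × 0.1262 mol/L = 3.049 × 10^-3 mol
n(NaOH) = 3.049 × 10^-3 mol (1:1 stoichiometry)
V(NaOH) = 3.049 × 10^-3 mol / 0.3664 mol/L = 0.008321 L = 8.321 mL

8.321 mL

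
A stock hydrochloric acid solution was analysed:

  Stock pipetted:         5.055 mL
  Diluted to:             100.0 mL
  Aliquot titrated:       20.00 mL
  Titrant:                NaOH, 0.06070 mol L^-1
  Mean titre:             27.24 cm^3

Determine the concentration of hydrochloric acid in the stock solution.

HCl + NaOH → NaCl + H2O
n(NaOH) = 0.02724 × 0.06070 = 1.653 × 10^-3 mol
n(HCl) in the aliquot = 1.653 × 10^-3 mol (1:1 ratio)
[HCl]_dilute = 1.653 × 10^-3 / 0.02000 = 0.08267 mol/L
Dilution factor = 100.0 / 5.055 = 19.78
[HCl]_stock = 0.08267 × 19.78 = 1.635 mol/L

1.635 mol/L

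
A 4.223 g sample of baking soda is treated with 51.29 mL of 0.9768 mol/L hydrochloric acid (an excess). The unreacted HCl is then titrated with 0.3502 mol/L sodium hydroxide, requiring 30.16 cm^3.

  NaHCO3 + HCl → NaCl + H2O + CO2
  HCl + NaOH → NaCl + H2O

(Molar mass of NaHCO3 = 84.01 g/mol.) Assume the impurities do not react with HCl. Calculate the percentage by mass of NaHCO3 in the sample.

n(HCl) added = 0.05129 × 0.9768 = 0.05010 mol
n(NaOH) used in back-titration = 0.03016 × 0.3502 = 0.01056 mol
n(HCl) left over = 0.01056 mol (1:1 ratio)
n(HCl) consumed by analyte = 0.05010 − 0.01056 = 0.03954 mol
n(NaHCO3) = 0.03954 mol (1:1 ratio)
mass of NaHCO3 = 0.03954 × 84.01 = 3.322 g
% NaHCO3 = 3.322 / 4.223 × 100 = 78.65 %

78.65 %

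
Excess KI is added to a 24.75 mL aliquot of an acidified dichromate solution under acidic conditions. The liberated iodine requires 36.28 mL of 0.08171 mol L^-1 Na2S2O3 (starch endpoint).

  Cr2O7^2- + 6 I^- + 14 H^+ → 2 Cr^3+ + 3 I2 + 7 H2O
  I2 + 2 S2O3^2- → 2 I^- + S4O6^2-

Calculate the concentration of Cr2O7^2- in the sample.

0.01996 mol/L

n(S2O3^2-) = 0.03628 × 0.08171 = 2.964 × 10^-3 mol
n(I2) = n(S2O3^2-)/2 = 1.482 × 10^-3 mol
From the 1:3 ratio, n(Cr2O7^2-) in the aliquot = 1/3 × 1.482 × 10^-3 = 4.941 × 10^-4 mol
[Cr2O7^2-] = 4.941 × 10^-4 / 0.02475 = 0.01996 mol/L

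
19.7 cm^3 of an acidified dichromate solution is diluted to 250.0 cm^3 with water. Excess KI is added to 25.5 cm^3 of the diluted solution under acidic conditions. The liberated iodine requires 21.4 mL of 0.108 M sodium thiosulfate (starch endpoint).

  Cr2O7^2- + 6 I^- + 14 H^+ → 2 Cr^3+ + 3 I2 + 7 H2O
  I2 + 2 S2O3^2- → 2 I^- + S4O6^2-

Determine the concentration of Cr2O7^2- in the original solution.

0.192 M

n(S2O3^2-) = 0.0214 × 0.108 = 2.31 × 10^-3 mol
n(I2) = n(S2O3^2-)/2 = 1.16 × 10^-3 mol
From the 1:3 ratio, n(Cr2O7^2-) in the aliquot = 1/3 × 1.16 × 10^-3 = 3.85 × 10^-4 mol
[Cr2O7^2-]_dilute = 3.85 × 10^-4 / 0.0255 = 0.0151 mol/L
[Cr2O7^2-]_original = 0.0151 × 250.0/19.7 = 0.192 mol/L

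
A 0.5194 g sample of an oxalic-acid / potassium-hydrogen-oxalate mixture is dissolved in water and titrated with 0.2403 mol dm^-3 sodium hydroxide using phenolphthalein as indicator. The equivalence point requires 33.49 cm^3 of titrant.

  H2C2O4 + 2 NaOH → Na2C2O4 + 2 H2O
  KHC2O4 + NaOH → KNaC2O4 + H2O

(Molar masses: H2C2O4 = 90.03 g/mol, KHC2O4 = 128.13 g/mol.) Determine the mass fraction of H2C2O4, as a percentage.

53.36 %

n(NaOH) = 0.03349 × 0.2403 = 8.048 × 10^-3 mol
Let x = n(H2C2O4), y = n(KHC2O4).
Titrant: 2x + 1y = 8.048 × 10^-3;  mass: 90.03x + 128.13y = 0.5194
Solving, x = 3.079 × 10^-3 mol, y = 1.891 × 10^-3 mol
mass of H2C2O4 = 3.079 × 10^-3 × 90.03 = 0.2772 g
% H2C2O4 = 0.2772 / 0.5194 × 100 = 53.36 %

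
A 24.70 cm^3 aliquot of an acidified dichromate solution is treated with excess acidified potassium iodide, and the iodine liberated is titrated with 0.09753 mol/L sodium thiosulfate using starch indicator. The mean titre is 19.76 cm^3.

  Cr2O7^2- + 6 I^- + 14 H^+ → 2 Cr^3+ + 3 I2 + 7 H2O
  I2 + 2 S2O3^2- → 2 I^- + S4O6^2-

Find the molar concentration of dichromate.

n(S2O3^2-) = 0.01976 × 0.09753 = 1.927 × 10^-3 mol
n(I2) = n(S2O3^2-)/2 = 9.636 × 10^-4 mol
From the 1:3 ratio, n(Cr2O7^2-) in the aliquot = 1/3 × 9.636 × 10^-4 = 3.212 × 10^-4 mol
[Cr2O7^2-] = 3.212 × 10^-4 / 0.02470 = 0.01300 mol/L

0.01300 mol/L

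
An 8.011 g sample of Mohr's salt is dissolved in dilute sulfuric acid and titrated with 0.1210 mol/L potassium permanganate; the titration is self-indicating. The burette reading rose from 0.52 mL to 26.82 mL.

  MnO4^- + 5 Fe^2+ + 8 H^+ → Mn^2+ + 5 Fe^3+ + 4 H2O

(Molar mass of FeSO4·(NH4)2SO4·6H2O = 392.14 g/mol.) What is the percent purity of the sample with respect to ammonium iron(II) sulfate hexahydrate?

n(KMnO4) = 0.02630 L × 0.1210 mol/L = 3.182 × 10^-3 mol
From the 5:1 ratio, n(FeSO4·(NH4)2SO4·6H2O) = 5/1 × 3.182 × 10^-3 = 0.01591 mol
mass of FeSO4·(NH4)2SO4·6H2O = 0.01591 × 392.14 g/mol = 6.240 g
% FeSO4·(NH4)2SO4·6H2O = 6.240 / 8.011 × 100 = 77.89 %

77.89 %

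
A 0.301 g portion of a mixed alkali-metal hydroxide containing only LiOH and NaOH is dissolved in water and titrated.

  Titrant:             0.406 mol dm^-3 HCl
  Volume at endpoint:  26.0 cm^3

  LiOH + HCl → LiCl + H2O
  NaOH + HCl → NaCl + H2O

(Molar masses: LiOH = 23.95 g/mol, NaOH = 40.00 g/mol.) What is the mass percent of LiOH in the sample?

n(HCl) = 0.0260 × 0.406 = 0.0106 mol
Let x = n(LiOH), y = n(NaOH).
Titrant: 1x + 1y = 0.0106;  mass: 23.95x + 40.00y = 0.301
Solving, x = 7.55 × 10^-3 mol, y = 3.00 × 10^-3 mol
mass of LiOH = 7.55 × 10^-3 × 23.95 = 0.181 g
% LiOH = 0.181 / 0.301 × 100 = 60.1 %

60.1 %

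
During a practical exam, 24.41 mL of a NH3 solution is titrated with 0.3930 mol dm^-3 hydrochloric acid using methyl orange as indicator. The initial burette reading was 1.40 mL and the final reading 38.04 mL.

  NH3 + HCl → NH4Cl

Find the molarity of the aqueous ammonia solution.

0.5899 mol/L

n(HCl) = 0.03664 L × 0.3930 mol/L = 0.01440 mol
n(NH3) = 0.01440 mol (1:1 mole ratio)
[NH3] = 0.01440 mol / 0.02441 L = 0.5899 mol/L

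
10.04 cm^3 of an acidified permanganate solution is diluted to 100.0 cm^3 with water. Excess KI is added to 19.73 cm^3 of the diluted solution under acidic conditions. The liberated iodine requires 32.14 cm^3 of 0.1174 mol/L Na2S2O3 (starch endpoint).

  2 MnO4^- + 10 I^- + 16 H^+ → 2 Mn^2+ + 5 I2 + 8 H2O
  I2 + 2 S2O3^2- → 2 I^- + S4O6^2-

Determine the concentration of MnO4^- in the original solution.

n(S2O3^2-) = 0.03214 × 0.1174 = 3.773 × 10^-3 mol
n(I2) = n(S2O3^2-)/2 = 1.887 × 10^-3 mol
From the 2:5 ratio, n(MnO4^-) in the aliquot = 2/5 × 1.887 × 10^-3 = 7.546 × 10^-4 mol
[MnO4^-]_dilute = 7.546 × 10^-4 / 0.01973 = 0.03825 mol/L
[MnO4^-]_original = 0.03825 × 100.0/10.04 = 0.3810 mol/L

0.3810 mol/L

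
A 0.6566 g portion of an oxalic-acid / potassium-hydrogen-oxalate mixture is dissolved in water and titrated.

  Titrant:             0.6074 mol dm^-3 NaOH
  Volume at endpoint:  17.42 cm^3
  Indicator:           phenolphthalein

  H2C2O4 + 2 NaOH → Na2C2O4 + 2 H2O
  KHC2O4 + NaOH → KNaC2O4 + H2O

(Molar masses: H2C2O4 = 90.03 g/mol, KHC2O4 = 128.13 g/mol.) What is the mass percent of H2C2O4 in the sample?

57.67 %

n(NaOH) = 0.01742 × 0.6074 = 0.01058 mol
Let x = n(H2C2O4), y = n(KHC2O4).
Titrant: 2x + 1y = 0.01058;  mass: 90.03x + 128.13y = 0.6566
Solving, x = 4.206 × 10^-3 mol, y = 2.169 × 10^-3 mol
mass of H2C2O4 = 4.206 × 10^-3 × 90.03 = 0.3786 g
% H2C2O4 = 0.3786 / 0.6566 × 100 = 57.67 %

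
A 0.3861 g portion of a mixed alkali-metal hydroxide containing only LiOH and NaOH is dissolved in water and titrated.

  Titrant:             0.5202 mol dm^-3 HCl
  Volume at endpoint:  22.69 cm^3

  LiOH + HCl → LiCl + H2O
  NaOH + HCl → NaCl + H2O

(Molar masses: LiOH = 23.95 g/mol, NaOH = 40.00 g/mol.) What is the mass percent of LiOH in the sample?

33.25 %

n(HCl) = 0.02269 × 0.5202 = 0.01180 mol
Let x = n(LiOH), y = n(NaOH).
Titrant: 1x + 1y = 0.01180;  mass: 23.95x + 40.00y = 0.3861
Solving, x = 5.360 × 10^-3 mol, y = 6.443 × 10^-3 mol
mass of LiOH = 5.360 × 10^-3 × 23.95 = 0.1284 g
% LiOH = 0.1284 / 0.3861 × 100 = 33.25 %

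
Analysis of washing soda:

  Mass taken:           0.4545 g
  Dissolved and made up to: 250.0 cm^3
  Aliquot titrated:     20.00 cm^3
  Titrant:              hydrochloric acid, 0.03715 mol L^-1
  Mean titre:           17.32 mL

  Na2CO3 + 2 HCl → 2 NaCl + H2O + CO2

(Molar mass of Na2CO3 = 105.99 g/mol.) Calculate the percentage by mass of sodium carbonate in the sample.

93.78 %

n(HCl) per titration = 0.01732 × 0.03715 = 6.434 × 10^-4 mol
From the 1:2 ratio, n(Na2CO3) in each aliquot = 1/2 × 6.434 × 10^-4 = 3.217 × 10^-4 mol
n(Na2CO3) in the whole flask = 3.217 × 10^-4 × 250.0/20.00 = 4.021 × 10^-3 mol
mass of Na2CO3 = 4.021 × 10^-3 × 105.99 = 0.4262 g
% Na2CO3 = 0.4262 / 0.4545 × 100 = 93.78 %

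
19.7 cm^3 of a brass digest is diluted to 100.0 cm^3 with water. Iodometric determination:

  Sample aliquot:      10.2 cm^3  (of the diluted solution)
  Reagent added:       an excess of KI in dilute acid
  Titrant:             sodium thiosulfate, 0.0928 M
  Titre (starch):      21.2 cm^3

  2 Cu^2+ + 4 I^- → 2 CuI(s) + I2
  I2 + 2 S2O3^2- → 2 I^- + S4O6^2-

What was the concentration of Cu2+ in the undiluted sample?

n(S2O3^2-) = 0.0212 × 0.0928 = 1.97 × 10^-3 mol
n(I2) = n(S2O3^2-)/2 = 9.84 × 10^-4 mol
From the 2:1 ratio, n(Cu2+) in the aliquot = 2/1 × 9.84 × 10^-4 = 1.97 × 10^-3 mol
[Cu2+]_dilute = 1.97 × 10^-3 / 0.0102 = 0.193 mol/L
[Cu2+]_original = 0.193 × 100.0/19.7 = 0.979 mol/L

0.979 M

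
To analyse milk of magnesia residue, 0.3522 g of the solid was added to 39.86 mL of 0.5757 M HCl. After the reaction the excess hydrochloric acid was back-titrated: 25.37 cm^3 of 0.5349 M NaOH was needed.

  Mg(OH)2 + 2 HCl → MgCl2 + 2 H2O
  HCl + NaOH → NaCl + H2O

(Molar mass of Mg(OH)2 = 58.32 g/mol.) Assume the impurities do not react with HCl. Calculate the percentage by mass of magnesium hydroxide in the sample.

n(HCl) added = 0.03986 × 0.5757 = 0.02295 mol
n(NaOH) used in back-titration = 0.02537 × 0.5349 = 0.01357 mol
n(HCl) left over = 0.01357 mol (1:1 ratio)
n(HCl) consumed by analyte = 0.02295 − 0.01357 = 9.377 × 10^-3 mol
From the 1:2 ratio, n(Mg(OH)2) = 1/2 × 9.377 × 10^-3 = 4.688 × 10^-3 mol
mass of Mg(OH)2 = 4.688 × 10^-3 × 58.32 = 0.2734 g
% Mg(OH)2 = 0.2734 / 0.3522 × 100 = 77.64 %

77.64 %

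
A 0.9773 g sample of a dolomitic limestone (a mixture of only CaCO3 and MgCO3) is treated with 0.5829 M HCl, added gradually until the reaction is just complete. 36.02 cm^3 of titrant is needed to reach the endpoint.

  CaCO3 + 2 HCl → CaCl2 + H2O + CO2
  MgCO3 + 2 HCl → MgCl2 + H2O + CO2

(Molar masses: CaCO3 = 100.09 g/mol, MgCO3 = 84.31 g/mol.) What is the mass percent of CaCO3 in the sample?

n(HCl) = 0.03602 × 0.5829 = 0.02100 mol
Let x = n(CaCO3), y = n(MgCO3).
Titrant: 2x + 2y = 0.02100;  mass: 100.09x + 84.31y = 0.9773
Solving, x = 5.844 × 10^-3 mol, y = 4.654 × 10^-3 mol
mass of CaCO3 = 5.844 × 10^-3 × 100.09 = 0.5849 g
% CaCO3 = 0.5849 / 0.9773 × 100 = 59.85 %

59.85 %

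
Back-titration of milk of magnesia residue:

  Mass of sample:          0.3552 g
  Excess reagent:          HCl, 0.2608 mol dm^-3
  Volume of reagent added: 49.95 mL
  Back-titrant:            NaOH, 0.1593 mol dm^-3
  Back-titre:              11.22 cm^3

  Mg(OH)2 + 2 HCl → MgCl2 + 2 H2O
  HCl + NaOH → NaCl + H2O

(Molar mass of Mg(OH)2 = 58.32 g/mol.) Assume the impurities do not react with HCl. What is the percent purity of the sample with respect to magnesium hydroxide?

n(HCl) added = 0.04995 × 0.2608 = 0.01303 mol
n(NaOH) used in back-titration = 0.01122 × 0.1593 = 1.787 × 10^-3 mol
n(HCl) left over = 1.787 × 10^-3 mol (1:1 ratio)
n(HCl) consumed by analyte = 0.01303 − 1.787 × 10^-3 = 0.01124 mol
From the 1:2 ratio, n(Mg(OH)2) = 1/2 × 0.01124 = 5.620 × 10^-3 mol
mass of Mg(OH)2 = 5.620 × 10^-3 × 58.32 = 0.3277 g
% Mg(OH)2 = 0.3277 / 0.3552 × 100 = 92.27 %

92.27 %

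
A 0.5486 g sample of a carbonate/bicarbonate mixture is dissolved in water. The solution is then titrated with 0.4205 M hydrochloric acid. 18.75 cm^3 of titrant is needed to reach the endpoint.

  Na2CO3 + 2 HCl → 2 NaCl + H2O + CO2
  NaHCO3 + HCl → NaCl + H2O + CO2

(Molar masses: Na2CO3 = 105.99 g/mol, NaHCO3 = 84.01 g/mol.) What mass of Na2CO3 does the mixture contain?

n(HCl) = 0.01875 × 0.4205 = 7.884 × 10^-3 mol
Let x = n(Na2CO3), y = n(NaHCO3).
Titrant: 2x + 1y = 7.884 × 10^-3;  mass: 105.99x + 84.01y = 0.5486
Solving, x = 1.834 × 10^-3 mol, y = 4.216 × 10^-3 mol
mass of Na2CO3 = 1.834 × 10^-3 × 105.99 = 0.1944 g

0.1944 g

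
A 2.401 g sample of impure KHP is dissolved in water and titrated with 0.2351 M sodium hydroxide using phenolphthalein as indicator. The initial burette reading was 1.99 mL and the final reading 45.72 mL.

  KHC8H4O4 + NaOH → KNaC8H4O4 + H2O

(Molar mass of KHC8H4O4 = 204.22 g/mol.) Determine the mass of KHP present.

2.100 g

n(NaOH) = 0.04373 L × 0.2351 mol/L = 0.01028 mol
n(KHC8H4O4) = 0.01028 mol (1:1 ratio)
mass of KHC8H4O4 = 0.01028 × 204.22 g/mol = 2.100 g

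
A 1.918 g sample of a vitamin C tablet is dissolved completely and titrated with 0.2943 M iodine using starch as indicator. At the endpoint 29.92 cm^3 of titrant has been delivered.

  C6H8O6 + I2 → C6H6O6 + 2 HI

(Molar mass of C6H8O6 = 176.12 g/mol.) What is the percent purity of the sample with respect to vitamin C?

n(I2) = 0.02992 L × 0.2943 mol/L = 8.805 × 10^-3 mol
n(C6H8O6) = 8.805 × 10^-3 mol (1:1 ratio)
mass of C6H8O6 = 8.805 × 10^-3 × 176.12 g/mol = 1.551 g
% C6H8O6 = 1.551 / 1.918 × 100 = 80.86 %

80.86 %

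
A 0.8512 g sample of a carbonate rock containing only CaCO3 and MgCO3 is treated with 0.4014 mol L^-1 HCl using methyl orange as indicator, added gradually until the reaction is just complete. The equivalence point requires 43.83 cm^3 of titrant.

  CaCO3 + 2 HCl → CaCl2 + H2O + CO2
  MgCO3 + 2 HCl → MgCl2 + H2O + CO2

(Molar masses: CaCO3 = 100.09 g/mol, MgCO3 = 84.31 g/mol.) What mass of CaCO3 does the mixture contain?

n(HCl) = 0.04383 × 0.4014 = 0.01759 mol
Let x = n(CaCO3), y = n(MgCO3).
Titrant: 2x + 2y = 0.01759;  mass: 100.09x + 84.31y = 0.8512
Solving, x = 6.942 × 10^-3 mol, y = 1.854 × 10^-3 mol
mass of CaCO3 = 6.942 × 10^-3 × 100.09 = 0.6949 g

0.6949 g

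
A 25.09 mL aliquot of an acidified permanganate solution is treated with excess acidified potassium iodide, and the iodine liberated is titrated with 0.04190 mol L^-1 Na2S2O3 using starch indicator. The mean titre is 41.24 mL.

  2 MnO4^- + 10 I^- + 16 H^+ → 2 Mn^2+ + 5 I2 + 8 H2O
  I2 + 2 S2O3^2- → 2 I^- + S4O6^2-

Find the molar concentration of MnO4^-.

n(S2O3^2-) = 0.04124 × 0.04190 = 1.728 × 10^-3 mol
n(I2) = n(S2O3^2-)/2 = 8.640 × 10^-4 mol
From the 2:5 ratio, n(MnO4^-) in the aliquot = 2/5 × 8.640 × 10^-4 = 3.456 × 10^-4 mol
[MnO4^-] = 3.456 × 10^-4 / 0.02509 = 0.01377 mol/L

0.01377 mol/L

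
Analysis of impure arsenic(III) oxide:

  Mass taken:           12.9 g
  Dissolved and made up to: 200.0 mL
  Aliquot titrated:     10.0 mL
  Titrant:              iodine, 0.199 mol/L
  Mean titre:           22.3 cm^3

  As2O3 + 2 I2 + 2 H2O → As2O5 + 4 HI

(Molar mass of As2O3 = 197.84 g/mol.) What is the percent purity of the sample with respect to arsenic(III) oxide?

n(I2) per titration = 0.0223 × 0.199 = 4.44 × 10^-3 mol
From the 1:2 ratio, n(As2O3) in each aliquot = 1/2 × 4.44 × 10^-3 = 2.22 × 10^-3 mol
n(As2O3) in the whole flask = 2.22 × 10^-3 × 200.0/10.0 = 0.0444 mol
mass of As2O3 = 0.0444 × 197.84 = 8.78 g
% As2O3 = 8.78 / 12.9 × 100 = 68.1 %

68.1 %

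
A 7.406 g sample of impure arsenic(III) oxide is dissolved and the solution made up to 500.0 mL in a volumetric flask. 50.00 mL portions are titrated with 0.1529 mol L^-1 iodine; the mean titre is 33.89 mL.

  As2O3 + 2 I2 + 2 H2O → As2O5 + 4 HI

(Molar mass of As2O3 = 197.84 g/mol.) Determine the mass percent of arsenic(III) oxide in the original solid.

n(I2) per titration = 0.03389 × 0.1529 = 5.182 × 10^-3 mol
From the 1:2 ratio, n(As2O3) in each aliquot = 1/2 × 5.182 × 10^-3 = 2.591 × 10^-3 mol
n(As2O3) in the whole flask = 2.591 × 10^-3 × 500.0/50.00 = 0.02591 mol
mass of As2O3 = 0.02591 × 197.84 = 5.126 g
% As2O3 = 5.126 / 7.406 × 100 = 69.21 %

69.21 %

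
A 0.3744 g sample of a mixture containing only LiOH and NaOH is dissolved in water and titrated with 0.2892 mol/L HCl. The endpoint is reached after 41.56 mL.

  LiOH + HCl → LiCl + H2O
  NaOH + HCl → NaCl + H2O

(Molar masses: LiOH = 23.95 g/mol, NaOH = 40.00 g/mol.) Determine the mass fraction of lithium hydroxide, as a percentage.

n(HCl) = 0.04156 × 0.2892 = 0.01202 mol
Let x = n(LiOH), y = n(NaOH).
Titrant: 1x + 1y = 0.01202;  mass: 23.95x + 40.00y = 0.3744
Solving, x = 6.627 × 10^-3 mol, y = 5.392 × 10^-3 mol
mass of LiOH = 6.627 × 10^-3 × 23.95 = 0.1587 g
% LiOH = 0.1587 / 0.3744 × 100 = 42.39 %

42.39 %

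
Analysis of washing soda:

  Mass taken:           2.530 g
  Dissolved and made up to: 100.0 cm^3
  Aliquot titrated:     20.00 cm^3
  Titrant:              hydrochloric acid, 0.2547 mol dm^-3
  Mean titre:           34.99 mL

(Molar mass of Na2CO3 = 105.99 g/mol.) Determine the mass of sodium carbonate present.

Na2CO3 + 2 HCl → 2 NaCl + H2O + CO2
n(HCl) per titration = 0.03499 × 0.2547 = 8.912 × 10^-3 mol
From the 1:2 ratio, n(Na2CO3) in each aliquot = 1/2 × 8.912 × 10^-3 = 4.456 × 10^-3 mol
n(Na2CO3) in the whole flask = 4.456 × 10^-3 × 100.0/20.00 = 0.02228 mol
mass of Na2CO3 = 0.02228 × 105.99 = 2.361 g

2.361 g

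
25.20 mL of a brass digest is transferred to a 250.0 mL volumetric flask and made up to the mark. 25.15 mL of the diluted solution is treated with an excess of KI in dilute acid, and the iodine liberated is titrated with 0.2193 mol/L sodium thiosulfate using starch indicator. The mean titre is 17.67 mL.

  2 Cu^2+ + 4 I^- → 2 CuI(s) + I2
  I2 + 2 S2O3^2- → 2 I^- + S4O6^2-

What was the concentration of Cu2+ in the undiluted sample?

1.529 mol/L

n(S2O3^2-) = 0.01767 × 0.2193 = 3.875 × 10^-3 mol
n(I2) = n(S2O3^2-)/2 = 1.938 × 10^-3 mol
From the 2:1 ratio, n(Cu2+) in the aliquot = 2/1 × 1.938 × 10^-3 = 3.875 × 10^-3 mol
[Cu2+]_dilute = 3.875 × 10^-3 / 0.02515 = 0.1541 mol/L
[Cu2+]_original = 0.1541 × 250.0/25.20 = 1.529 mol/L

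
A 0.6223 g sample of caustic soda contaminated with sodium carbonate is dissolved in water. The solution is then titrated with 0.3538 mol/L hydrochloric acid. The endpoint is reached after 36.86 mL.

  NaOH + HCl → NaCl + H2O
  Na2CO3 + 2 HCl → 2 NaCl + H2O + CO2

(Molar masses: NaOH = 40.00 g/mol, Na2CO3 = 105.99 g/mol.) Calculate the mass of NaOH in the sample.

0.2118 g

n(HCl) = 0.03686 × 0.3538 = 0.01304 mol
Let x = n(NaOH), y = n(Na2CO3).
Titrant: 1x + 2y = 0.01304;  mass: 40.00x + 105.99y = 0.6223
Solving, x = 5.295 × 10^-3 mol, y = 3.873 × 10^-3 mol
mass of NaOH = 5.295 × 10^-3 × 40.00 = 0.2118 g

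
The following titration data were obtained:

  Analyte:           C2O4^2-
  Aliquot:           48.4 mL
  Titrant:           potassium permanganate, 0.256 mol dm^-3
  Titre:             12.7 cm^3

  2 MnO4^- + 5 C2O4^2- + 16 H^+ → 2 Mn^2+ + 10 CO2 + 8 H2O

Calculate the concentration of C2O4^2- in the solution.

0.168 mol/L

n(KMnO4) = 0.0127 L × 0.256 mol/L = 3.25 × 10^-3 mol
From the 5:2 mole ratio, n(C2O4^2-) = 5/2 × 3.25 × 10^-3 = 8.13 × 10^-3 mol
[C2O4^2-] = 8.13 × 10^-3 mol / 0.0484 L = 0.168 mol/L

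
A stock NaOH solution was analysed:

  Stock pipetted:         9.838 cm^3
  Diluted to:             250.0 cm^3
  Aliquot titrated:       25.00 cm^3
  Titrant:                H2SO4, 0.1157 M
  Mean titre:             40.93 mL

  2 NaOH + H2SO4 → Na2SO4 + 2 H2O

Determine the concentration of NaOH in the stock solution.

9.627 M

n(H2SO4) = 0.04093 × 0.1157 = 4.736 × 10^-3 mol
From the 2:1 ratio, n(NaOH) in the aliquot = 2/1 × 4.736 × 10^-3 = 9.471 × 10^-3 mol
[NaOH]_dilute = 9.471 × 10^-3 / 0.02500 = 0.3788 mol/L
Dilution factor = 250.0 / 9.838 = 25.41
[NaOH]_stock = 0.3788 × 25.41 = 9.627 mol/L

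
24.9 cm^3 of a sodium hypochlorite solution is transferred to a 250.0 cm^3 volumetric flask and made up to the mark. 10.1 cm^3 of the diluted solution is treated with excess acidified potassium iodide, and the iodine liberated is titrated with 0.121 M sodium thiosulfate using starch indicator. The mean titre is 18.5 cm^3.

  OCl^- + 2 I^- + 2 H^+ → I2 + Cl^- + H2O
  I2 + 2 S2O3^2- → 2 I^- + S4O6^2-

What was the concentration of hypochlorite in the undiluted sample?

n(S2O3^2-) = 0.0185 × 0.121 = 2.24 × 10^-3 mol
n(I2) = n(S2O3^2-)/2 = 1.12 × 10^-3 mol
n(OCl^-) in the aliquot = 1.12 × 10^-3 mol (1:1 ratio)
[OCl^-]_dilute = 1.12 × 10^-3 / 0.0101 = 0.111 mol/L
[OCl^-]_original = 0.111 × 250.0/24.9 = 1.11 mol/L

1.11 M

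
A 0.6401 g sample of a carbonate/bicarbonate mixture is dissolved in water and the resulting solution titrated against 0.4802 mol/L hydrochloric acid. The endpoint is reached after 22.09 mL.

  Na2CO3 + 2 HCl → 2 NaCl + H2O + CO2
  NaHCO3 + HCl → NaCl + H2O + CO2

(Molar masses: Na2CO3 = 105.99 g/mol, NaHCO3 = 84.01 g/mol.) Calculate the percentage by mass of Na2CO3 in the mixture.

n(HCl) = 0.02209 × 0.4802 = 0.01061 mol
Let x = n(Na2CO3), y = n(NaHCO3).
Titrant: 2x + 1y = 0.01061;  mass: 105.99x + 84.01y = 0.6401
Solving, x = 4.047 × 10^-3 mol, y = 2.513 × 10^-3 mol
mass of Na2CO3 = 4.047 × 10^-3 × 105.99 = 0.4290 g
% Na2CO3 = 0.4290 / 0.6401 × 100 = 67.01 %

67.01 %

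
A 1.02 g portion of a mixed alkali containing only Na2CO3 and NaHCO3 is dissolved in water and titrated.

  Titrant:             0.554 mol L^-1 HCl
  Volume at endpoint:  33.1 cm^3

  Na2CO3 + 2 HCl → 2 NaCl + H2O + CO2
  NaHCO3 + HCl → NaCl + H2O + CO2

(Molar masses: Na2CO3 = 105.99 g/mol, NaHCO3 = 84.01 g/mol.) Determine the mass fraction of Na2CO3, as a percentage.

87.2 %

n(HCl) = 0.0331 × 0.554 = 0.0183 mol
Let x = n(Na2CO3), y = n(NaHCO3).
Titrant: 2x + 1y = 0.0183;  mass: 105.99x + 84.01y = 1.02
Solving, x = 8.39 × 10^-3 mol, y = 1.55 × 10^-3 mol
mass of Na2CO3 = 8.39 × 10^-3 × 105.99 = 0.889 g
% Na2CO3 = 0.889 / 1.02 × 100 = 87.2 %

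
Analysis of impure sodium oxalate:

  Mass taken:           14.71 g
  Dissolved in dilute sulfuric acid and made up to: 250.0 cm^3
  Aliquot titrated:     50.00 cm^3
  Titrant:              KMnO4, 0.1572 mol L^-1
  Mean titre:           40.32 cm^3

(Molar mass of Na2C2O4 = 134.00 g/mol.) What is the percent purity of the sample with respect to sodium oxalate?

2 MnO4^- + 5 C2O4^2- + 16 H^+ → 2 Mn^2+ + 10 CO2 + 8 H2O
n(KMnO4) per titration = 0.04032 × 0.1572 = 6.338 × 10^-3 mol
From the 5:2 ratio, n(Na2C2O4) in each aliquot = 5/2 × 6.338 × 10^-3 = 0.01585 mol
n(Na2C2O4) in the whole flask = 0.01585 × 250.0/50.00 = 0.07923 mol
mass of Na2C2O4 = 0.07923 × 134.00 = 10.62 g
% Na2C2O4 = 10.62 / 14.71 × 100 = 72.17 %

72.17 %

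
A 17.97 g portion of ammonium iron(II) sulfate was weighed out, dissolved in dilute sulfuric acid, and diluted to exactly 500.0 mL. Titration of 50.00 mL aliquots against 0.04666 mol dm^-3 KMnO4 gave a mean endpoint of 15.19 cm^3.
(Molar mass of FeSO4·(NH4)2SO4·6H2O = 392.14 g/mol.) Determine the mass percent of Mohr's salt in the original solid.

MnO4^- + 5 Fe^2+ + 8 H^+ → Mn^2+ + 5 Fe^3+ + 4 H2O
n(KMnO4) per titration = 0.01519 × 0.04666 = 7.088 × 10^-4 mol
From the 5:1 ratio, n(FeSO4·(NH4)2SO4·6H2O) in each aliquot = 5/1 × 7.088 × 10^-4 = 3.544 × 10^-3 mol
n(FeSO4·(NH4)2SO4·6H2O) in the whole flask = 3.544 × 10^-3 × 500.0/50.00 = 0.03544 mol
mass of FeSO4·(NH4)2SO4·6H2O = 0.03544 × 392.14 = 13.90 g
% FeSO4·(NH4)2SO4·6H2O = 13.90 / 17.97 × 100 = 77.33 %

77.33 %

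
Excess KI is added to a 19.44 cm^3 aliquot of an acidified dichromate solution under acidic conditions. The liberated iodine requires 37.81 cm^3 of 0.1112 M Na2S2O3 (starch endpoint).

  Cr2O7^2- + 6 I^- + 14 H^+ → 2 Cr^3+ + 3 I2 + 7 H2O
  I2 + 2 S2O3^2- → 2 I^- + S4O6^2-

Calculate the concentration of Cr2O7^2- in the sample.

0.03605 M

n(S2O3^2-) = 0.03781 × 0.1112 = 4.204 × 10^-3 mol
n(I2) = n(S2O3^2-)/2 = 2.102 × 10^-3 mol
From the 1:3 ratio, n(Cr2O7^2-) in the aliquot = 1/3 × 2.102 × 10^-3 = 7.007 × 10^-4 mol
[Cr2O7^2-] = 7.007 × 10^-4 / 0.01944 = 0.03605 mol/L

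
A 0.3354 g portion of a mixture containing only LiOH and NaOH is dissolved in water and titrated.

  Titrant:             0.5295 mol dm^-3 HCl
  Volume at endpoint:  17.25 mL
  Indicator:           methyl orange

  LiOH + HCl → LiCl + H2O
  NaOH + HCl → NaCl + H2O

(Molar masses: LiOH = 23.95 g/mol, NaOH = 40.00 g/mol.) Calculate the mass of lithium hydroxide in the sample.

n(HCl) = 0.01725 × 0.5295 = 9.134 × 10^-3 mol
Let x = n(LiOH), y = n(NaOH).
Titrant: 1x + 1y = 9.134 × 10^-3;  mass: 23.95x + 40.00y = 0.3354
Solving, x = 1.866 × 10^-3 mol, y = 7.268 × 10^-3 mol
mass of LiOH = 1.866 × 10^-3 × 23.95 = 0.04470 g

0.04470 g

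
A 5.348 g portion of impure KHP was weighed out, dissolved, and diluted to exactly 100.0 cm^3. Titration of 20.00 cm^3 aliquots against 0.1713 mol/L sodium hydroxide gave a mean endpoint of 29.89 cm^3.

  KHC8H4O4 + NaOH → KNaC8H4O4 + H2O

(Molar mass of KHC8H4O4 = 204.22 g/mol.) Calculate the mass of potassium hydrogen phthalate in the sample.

5.228 g

n(NaOH) per titration = 0.02989 × 0.1713 = 5.120 × 10^-3 mol
n(KHC8H4O4) in each aliquot = 5.120 × 10^-3 mol (1:1 ratio)
n(KHC8H4O4) in the whole flask = 5.120 × 10^-3 × 100.0/20.00 = 0.02560 mol
mass of KHC8H4O4 = 0.02560 × 204.22 = 5.228 g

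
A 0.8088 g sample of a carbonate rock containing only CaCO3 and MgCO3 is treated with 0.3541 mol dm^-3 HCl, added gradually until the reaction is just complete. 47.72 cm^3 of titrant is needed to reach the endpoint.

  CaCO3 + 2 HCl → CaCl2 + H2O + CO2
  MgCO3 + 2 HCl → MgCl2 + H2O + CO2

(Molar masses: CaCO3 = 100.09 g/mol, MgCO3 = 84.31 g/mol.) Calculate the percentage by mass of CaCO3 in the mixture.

75.66 %

n(HCl) = 0.04772 × 0.3541 = 0.01690 mol
Let x = n(CaCO3), y = n(MgCO3).
Titrant: 2x + 2y = 0.01690;  mass: 100.09x + 84.31y = 0.8088
Solving, x = 6.114 × 10^-3 mol, y = 2.335 × 10^-3 mol
mass of CaCO3 = 6.114 × 10^-3 × 100.09 = 0.6120 g
% CaCO3 = 0.6120 / 0.8088 × 100 = 75.66 %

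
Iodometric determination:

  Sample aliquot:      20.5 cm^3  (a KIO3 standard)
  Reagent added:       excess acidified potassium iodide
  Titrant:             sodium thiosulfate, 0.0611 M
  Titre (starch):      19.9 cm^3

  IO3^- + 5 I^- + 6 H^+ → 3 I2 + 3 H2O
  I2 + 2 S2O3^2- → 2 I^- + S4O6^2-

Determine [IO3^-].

0.00989 M

n(S2O3^2-) = 0.0199 × 0.0611 = 1.22 × 10^-3 mol
n(I2) = n(S2O3^2-)/2 = 6.08 × 10^-4 mol
From the 1:3 ratio, n(IO3^-) in the aliquot = 1/3 × 6.08 × 10^-4 = 2.03 × 10^-4 mol
[IO3^-] = 2.03 × 10^-4 / 0.0205 = 0.00989 mol/L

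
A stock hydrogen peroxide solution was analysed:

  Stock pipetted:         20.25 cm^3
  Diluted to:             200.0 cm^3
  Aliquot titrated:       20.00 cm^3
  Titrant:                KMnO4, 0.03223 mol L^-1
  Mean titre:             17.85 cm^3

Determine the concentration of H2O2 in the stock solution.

2 MnO4^- + 5 H2O2 + 6 H^+ → 2 Mn^2+ + 5 O2 + 8 H2O
n(KMnO4) = 0.01785 × 0.03223 = 5.753 × 10^-4 mol
From the 5:2 ratio, n(H2O2) in the aliquot = 5/2 × 5.753 × 10^-4 = 1.438 × 10^-3 mol
[H2O2]_dilute = 1.438 × 10^-3 / 0.02000 = 0.07191 mol/L
Dilution factor = 200.0 / 20.25 = 9.877
[H2O2]_stock = 0.07191 × 9.877 = 0.7103 mol/L

0.7103 mol/L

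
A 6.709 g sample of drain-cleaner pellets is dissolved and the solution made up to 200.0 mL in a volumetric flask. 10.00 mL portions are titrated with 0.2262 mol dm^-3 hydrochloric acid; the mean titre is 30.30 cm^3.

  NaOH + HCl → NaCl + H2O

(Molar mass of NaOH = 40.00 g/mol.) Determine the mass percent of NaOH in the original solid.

81.73 %

n(HCl) per titration = 0.03030 × 0.2262 = 6.854 × 10^-3 mol
n(NaOH) in each aliquot = 6.854 × 10^-3 mol (1:1 ratio)
n(NaOH) in the whole flask = 6.854 × 10^-3 × 200.0/10.00 = 0.1371 mol
mass of NaOH = 0.1371 × 40.00 = 5.483 g
% NaOH = 5.483 / 6.709 × 100 = 81.73 %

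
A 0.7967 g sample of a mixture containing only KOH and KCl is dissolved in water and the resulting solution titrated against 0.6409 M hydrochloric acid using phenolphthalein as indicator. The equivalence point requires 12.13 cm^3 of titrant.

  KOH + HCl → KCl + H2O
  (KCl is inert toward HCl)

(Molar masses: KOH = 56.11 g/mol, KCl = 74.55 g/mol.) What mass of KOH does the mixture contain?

0.4362 g

n(HCl) = 0.01213 × 0.6409 = 7.774 × 10^-3 mol
Let x = n(KOH), y = n(KCl).
Titrant: 1x = 7.774 × 10^-3;  mass: 56.11x + 74.55y = 0.7967
Solving, x = 7.774 × 10^-3 mol, y = 4.836 × 10^-3 mol
mass of KOH = 7.774 × 10^-3 × 56.11 = 0.4362 g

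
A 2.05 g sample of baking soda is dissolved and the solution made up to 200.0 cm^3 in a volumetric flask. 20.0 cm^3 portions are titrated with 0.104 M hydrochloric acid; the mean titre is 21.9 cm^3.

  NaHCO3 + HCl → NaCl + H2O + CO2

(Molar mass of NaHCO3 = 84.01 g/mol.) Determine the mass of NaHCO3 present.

1.91 g

n(HCl) per titration = 0.0219 × 0.104 = 2.28 × 10^-3 mol
n(NaHCO3) in each aliquot = 2.28 × 10^-3 mol (1:1 ratio)
n(NaHCO3) in the whole flask = 2.28 × 10^-3 × 200.0/20.0 = 0.0228 mol
mass of NaHCO3 = 0.0228 × 84.01 = 1.91 g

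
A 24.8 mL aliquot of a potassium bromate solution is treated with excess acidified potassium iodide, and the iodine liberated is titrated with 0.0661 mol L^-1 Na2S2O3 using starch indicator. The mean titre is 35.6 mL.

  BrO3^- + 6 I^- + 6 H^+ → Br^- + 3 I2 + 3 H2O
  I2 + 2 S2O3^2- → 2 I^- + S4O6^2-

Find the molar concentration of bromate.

0.0158 mol/L

n(S2O3^2-) = 0.0356 × 0.0661 = 2.35 × 10^-3 mol
n(I2) = n(S2O3^2-)/2 = 1.18 × 10^-3 mol
From the 1:3 ratio, n(BrO3^-) in the aliquot = 1/3 × 1.18 × 10^-3 = 3.92 × 10^-4 mol
[BrO3^-] = 3.92 × 10^-4 / 0.0248 = 0.0158 mol/L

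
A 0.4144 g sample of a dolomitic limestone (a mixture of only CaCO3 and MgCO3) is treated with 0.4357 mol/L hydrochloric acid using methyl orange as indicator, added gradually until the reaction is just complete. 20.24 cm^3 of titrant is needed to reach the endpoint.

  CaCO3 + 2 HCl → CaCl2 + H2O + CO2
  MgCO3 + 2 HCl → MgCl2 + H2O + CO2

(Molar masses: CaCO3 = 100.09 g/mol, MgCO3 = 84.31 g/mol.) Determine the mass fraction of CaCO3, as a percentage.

n(HCl) = 0.02024 × 0.4357 = 8.819 × 10^-3 mol
Let x = n(CaCO3), y = n(MgCO3).
Titrant: 2x + 2y = 8.819 × 10^-3;  mass: 100.09x + 84.31y = 0.4144
Solving, x = 2.703 × 10^-3 mol, y = 1.706 × 10^-3 mol
mass of CaCO3 = 2.703 × 10^-3 × 100.09 = 0.2705 g
% CaCO3 = 0.2705 / 0.4144 × 100 = 65.29 %

65.29 %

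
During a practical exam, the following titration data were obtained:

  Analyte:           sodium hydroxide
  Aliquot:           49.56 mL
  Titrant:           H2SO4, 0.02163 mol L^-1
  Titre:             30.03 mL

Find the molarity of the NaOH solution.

0.02621 mol/L

2 NaOH + H2SO4 → Na2SO4 + 2 H2O
n(H2SO4) = 0.03003 L × 0.02163 mol/L = 6.495 × 10^-4 mol
From the 2:1 mole ratio, n(NaOH) = 2/1 × 6.495 × 10^-4 = 1.299 × 10^-3 mol
[NaOH] = 1.299 × 10^-3 mol / 0.04956 L = 0.02621 mol/L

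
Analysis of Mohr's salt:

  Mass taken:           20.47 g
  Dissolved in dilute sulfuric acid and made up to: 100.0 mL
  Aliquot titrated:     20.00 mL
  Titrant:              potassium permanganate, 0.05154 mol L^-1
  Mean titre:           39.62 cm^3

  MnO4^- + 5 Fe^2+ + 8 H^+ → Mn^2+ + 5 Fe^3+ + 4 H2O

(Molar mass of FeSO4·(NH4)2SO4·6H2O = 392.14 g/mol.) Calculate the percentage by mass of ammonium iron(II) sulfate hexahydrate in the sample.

n(KMnO4) per titration = 0.03962 × 0.05154 = 2.042 × 10^-3 mol
From the 5:1 ratio, n(FeSO4·(NH4)2SO4·6H2O) in each aliquot = 5/1 × 2.042 × 10^-3 = 0.01021 mol
n(FeSO4·(NH4)2SO4·6H2O) in the whole flask = 0.01021 × 100.0/20.00 = 0.05105 mol
mass of FeSO4·(NH4)2SO4·6H2O = 0.05105 × 392.14 = 20.02 g
% FeSO4·(NH4)2SO4·6H2O = 20.02 / 20.47 × 100 = 97.80 %

97.80 %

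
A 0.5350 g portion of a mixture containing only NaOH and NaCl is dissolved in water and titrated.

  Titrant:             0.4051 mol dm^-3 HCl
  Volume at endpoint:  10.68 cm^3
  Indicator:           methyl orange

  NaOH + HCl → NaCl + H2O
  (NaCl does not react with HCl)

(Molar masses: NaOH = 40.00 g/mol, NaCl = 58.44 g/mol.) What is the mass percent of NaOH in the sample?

n(HCl) = 0.01068 × 0.4051 = 4.326 × 10^-3 mol
Let x = n(NaOH), y = n(NaCl).
Titrant: 1x = 4.326 × 10^-3;  mass: 40.00x + 58.44y = 0.5350
Solving, x = 4.326 × 10^-3 mol, y = 6.193 × 10^-3 mol
mass of NaOH = 4.326 × 10^-3 × 40.00 = 0.1731 g
% NaOH = 0.1731 / 0.5350 × 100 = 32.35 %

32.35 %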